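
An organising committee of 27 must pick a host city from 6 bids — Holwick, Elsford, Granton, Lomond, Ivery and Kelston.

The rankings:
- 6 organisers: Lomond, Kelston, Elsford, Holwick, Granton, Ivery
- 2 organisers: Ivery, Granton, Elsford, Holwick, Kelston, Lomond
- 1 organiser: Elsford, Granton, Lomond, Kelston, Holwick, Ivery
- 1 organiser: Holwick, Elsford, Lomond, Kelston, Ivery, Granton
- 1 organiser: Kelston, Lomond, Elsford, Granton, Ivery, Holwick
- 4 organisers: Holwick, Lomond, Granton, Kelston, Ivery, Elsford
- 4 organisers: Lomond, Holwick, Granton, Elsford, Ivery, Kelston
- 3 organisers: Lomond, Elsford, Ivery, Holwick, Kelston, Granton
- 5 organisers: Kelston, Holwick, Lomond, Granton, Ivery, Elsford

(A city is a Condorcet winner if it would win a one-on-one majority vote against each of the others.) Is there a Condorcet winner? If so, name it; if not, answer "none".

Lomond

Check each pair by majority over 27 ballots:
Holwick–Elsford: Holwick 14–13.
Holwick vs Granton: Holwick, 23–4.
Holwick vs Lomond: Lomond, 15–12.
Holwick vs Ivery: Holwick, 21–6.
Holwick vs Kelston: Holwick, 14–13.
Elsford vs Granton: Granton wins 15–12.
Elsford vs Lomond: Lomond wins 23–4.
Elsford vs Ivery: Elsford, 16–11.
Elsford vs Kelston: Kelston, 16–11.
Granton–Lomond: Lomond 24–3.
Granton vs Ivery: Granton wins 21–6.
Granton vs Kelston: Kelston, 16–11.
Lomond vs Ivery: Lomond, 25–2.
Lomond vs Kelston: Lomond, 19–8.
Ivery–Kelston: Kelston 18–9.
Lomond wins every pairwise contest, so Lomond is the Condorcet winner.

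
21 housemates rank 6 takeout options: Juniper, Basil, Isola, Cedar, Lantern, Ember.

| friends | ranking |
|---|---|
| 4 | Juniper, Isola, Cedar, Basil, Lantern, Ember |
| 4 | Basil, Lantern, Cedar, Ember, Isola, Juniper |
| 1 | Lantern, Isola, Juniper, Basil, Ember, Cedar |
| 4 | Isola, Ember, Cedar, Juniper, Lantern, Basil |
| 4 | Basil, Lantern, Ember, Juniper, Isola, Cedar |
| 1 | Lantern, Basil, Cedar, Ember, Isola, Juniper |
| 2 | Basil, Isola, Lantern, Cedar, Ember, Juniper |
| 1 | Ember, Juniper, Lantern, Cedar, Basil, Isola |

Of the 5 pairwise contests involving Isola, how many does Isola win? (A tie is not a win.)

Isola against each rival (21 friends):
Isola vs Juniper: Isola wins 12–9.
Isola vs Basil: Basil, 12–9.
Isola vs Cedar: Isola, 15–6.
Isola vs Lantern: 10 to 11, Lantern.
Isola vs Ember: Isola wins 11–10.
Isola beats Juniper, Cedar, Ember; loses to Basil, Lantern — 3 pairwise wins.

3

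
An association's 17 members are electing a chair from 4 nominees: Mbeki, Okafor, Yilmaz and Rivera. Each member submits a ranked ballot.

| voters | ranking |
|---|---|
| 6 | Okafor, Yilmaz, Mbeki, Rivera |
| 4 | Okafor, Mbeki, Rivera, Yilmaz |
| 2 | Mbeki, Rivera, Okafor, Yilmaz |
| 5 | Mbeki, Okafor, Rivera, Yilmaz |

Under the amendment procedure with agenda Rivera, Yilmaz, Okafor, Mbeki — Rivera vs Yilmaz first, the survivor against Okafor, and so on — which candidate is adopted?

Okafor

Round 1: Rivera vs Yilmaz — 11–6, Rivera advances.
Round 2: Rivera vs Okafor — 2–15, Okafor advances.
Round 3: Okafor vs Mbeki — 10–7, Okafor advances.
The agenda winner is Okafor.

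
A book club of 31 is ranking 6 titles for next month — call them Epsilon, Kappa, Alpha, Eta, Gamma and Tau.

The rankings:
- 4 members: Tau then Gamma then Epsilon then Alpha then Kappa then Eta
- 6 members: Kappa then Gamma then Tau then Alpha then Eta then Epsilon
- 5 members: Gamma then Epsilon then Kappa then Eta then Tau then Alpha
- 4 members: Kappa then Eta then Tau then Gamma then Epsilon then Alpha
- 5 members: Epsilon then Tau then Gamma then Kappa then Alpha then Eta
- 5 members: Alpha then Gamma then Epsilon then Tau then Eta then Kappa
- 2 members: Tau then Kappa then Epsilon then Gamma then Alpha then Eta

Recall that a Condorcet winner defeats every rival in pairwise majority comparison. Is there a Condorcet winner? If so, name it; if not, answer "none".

Gamma

Pairwise majorities:
Epsilon–Kappa: Epsilon 19–12.
Epsilon vs Alpha: Epsilon wins 20–11.
Epsilon vs Eta: 21 to 10, Epsilon.
Epsilon vs Gamma: Gamma, 24–7.
Epsilon vs Tau: 5+5+5 = 15 for Epsilon, 16 for Tau — Tau by 16–15.
Kappa vs Alpha: Kappa is ranked higher on 6+5+4+5+2 = 22 ballots, Alpha on 9. Kappa wins 22–9.
Kappa–Eta: Kappa 26–5.
Kappa vs Gamma: Gamma wins 19–12.
Kappa vs Tau: 15 to 16, Tau.
Alpha vs Eta: Alpha wins 22–9.
Alpha vs Gamma: Gamma wins 26–5.
Alpha vs Tau: Alpha preferred on 5 ballots; Tau wins 26–5.
Eta–Gamma: Gamma 27–4.
Eta vs Tau: 9 to 22, Tau.
Gamma vs Tau: 16 to 15, Gamma.
Only Gamma has no losses; Gamma is the Condorcet winner.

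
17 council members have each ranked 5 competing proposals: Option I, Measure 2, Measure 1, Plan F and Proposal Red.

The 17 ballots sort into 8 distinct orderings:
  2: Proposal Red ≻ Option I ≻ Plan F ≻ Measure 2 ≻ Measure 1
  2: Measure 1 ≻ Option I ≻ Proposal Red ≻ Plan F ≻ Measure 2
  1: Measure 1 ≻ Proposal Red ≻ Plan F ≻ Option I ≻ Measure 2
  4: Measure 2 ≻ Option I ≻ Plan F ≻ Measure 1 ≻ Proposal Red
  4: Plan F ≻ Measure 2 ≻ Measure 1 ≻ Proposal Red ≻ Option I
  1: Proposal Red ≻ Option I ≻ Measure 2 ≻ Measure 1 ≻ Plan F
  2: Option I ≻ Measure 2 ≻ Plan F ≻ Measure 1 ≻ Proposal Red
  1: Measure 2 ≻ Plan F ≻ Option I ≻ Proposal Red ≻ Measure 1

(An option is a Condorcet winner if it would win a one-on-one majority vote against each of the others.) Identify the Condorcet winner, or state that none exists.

none

Check each pair by majority over 17 ballots:
Option I vs Measure 2: 2+2+1+1+2 = 8 for Option I, 9 for Measure 2 — Measure 2 by 9–8.
Option I vs Measure 1: 2+4+1+2+1 = 10 for Option I, 7 for Measure 1 — Option I by 10–7.
Option I vs Plan F: Option I is ranked higher on 2+2+4+1+2 = 11 ballots, Plan F on 6. Option I wins 11–6.
Option I vs Proposal Red: 9 to 8, Option I.
Measure 2 vs Measure 1: 2+4+4+1+2+1 = 14 for Measure 2, 3 for Measure 1 — Measure 2 by 14–3.
Measure 2 vs Plan F: 4+1+2+1 = 8 for Measure 2, 9 for Plan F — Plan F by 9–8.
Measure 2 vs Proposal Red: Measure 2 is ranked higher on 4+4+2+1 = 11 ballots, Proposal Red on 6. Measure 2 wins 11–6.
Measure 1 vs Plan F: Measure 1 is ranked higher on 2+1+1 = 4 ballots, Plan F on 13. Plan F wins 13–4.
Measure 1 vs Proposal Red: Measure 1 is ranked higher on 2+1+4+4+2 = 13 ballots, Proposal Red on 4. Measure 1 wins 13–4.
Plan F vs Proposal Red: 11 to 6, Plan F.
Each option drops at least one matchup (Option I loses to Measure 2; Measure 2 loses to Plan F; Measure 1 loses to Option I; Plan F loses to Option I; Proposal Red loses to Option I); the cycle Option I > Plan F > Measure 2 > Option I rules out a Condorcet winner.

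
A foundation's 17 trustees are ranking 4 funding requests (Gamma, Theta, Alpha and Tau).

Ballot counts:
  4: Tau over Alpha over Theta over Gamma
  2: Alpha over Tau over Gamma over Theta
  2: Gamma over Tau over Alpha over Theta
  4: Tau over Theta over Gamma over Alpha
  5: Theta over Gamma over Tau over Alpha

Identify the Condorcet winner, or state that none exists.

Tau

Pairwise majorities:
Gamma vs Theta: Gamma preferred on 2+2 = 4 ballots; Theta wins 13–4.
Gamma vs Alpha: Gamma is ranked higher on 2+4+5 = 11 ballots, Alpha on 6. Gamma wins 11–6.
Gamma vs Tau: Gamma is ranked higher on 2+5 = 7 ballots, Tau on 10. Tau wins 10–7.
Theta vs Alpha: 9 to 8, Theta.
Theta vs Tau: 5 for Theta, 12 for Tau — Tau by 12–5.
Alpha vs Tau: 2 to 15, Tau.
Tau defeats every rival head-to-head and is the Condorcet winner.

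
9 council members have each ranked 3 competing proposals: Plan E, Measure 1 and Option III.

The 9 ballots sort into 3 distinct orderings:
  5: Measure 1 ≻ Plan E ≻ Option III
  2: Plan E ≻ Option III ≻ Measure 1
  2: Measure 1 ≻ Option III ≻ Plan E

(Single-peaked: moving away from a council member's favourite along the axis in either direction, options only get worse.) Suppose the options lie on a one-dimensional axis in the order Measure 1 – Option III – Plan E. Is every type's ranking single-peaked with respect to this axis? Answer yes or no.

no

Axis positions: Measure 1=1, Option III=2, Plan E=3.
Type 1: ranking walks positions 1-3-2; Plan E is ranked above Option III even though Option III lies between Plan E and the peak Measure 1 on the axis — preferences dip and rise again. Not single-peaked.
Type 2 (peak Plan E at position 3): ranking walks positions 3-2-1, expanding outward from the peak — single-peaked.
Type 3 (peak Measure 1 at position 1): ranking walks positions 1-2-3, expanding outward from the peak — single-peaked.
Type 1 violates single-peakedness, so the profile is not single-peaked on this axis.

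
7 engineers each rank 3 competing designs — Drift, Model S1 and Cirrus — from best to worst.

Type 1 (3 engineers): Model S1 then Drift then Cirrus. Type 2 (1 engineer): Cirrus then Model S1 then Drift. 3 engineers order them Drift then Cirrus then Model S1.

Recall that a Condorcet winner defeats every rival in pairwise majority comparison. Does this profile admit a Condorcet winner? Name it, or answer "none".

none

Check each pair by majority over 7 ballots:
Drift–Model S1: Model S1 4–3.
Drift vs Cirrus: Drift, 6–1.
Model S1 vs Cirrus: Cirrus wins 4–3.
Each design drops at least one matchup (Drift loses to Model S1; Model S1 loses to Cirrus; Cirrus loses to Drift); the cycle Drift > Cirrus > Model S1 > Drift rules out a Condorcet winner.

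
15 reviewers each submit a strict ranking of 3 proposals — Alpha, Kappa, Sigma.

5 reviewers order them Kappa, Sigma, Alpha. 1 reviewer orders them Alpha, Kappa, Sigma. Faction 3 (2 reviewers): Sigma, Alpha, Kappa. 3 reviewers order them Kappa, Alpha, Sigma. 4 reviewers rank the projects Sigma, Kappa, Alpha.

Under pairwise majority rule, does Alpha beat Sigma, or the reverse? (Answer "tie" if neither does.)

Sigma

Ballots ranking Alpha above Sigma: 1 + 3 = 4.
Ballots ranking Sigma above Alpha: 15 − 4 = 11.
Sigma wins the head-to-head 11–4.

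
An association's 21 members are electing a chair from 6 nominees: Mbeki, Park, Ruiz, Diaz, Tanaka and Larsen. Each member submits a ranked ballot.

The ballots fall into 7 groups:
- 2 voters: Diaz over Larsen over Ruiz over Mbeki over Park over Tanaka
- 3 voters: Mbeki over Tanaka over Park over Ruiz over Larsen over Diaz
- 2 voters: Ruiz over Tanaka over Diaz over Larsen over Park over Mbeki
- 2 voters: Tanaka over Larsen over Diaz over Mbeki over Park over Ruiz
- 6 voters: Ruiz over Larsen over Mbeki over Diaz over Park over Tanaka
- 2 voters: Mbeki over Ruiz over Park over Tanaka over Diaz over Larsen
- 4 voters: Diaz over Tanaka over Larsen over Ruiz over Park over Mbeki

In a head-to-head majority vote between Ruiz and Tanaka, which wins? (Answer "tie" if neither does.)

Ruiz

Ballots ranking Ruiz above Tanaka: 2 + 2 + 6 + 2 = 12.
Ballots ranking Tanaka above Ruiz: 21 − 12 = 9.
Ruiz wins the head-to-head 12–9.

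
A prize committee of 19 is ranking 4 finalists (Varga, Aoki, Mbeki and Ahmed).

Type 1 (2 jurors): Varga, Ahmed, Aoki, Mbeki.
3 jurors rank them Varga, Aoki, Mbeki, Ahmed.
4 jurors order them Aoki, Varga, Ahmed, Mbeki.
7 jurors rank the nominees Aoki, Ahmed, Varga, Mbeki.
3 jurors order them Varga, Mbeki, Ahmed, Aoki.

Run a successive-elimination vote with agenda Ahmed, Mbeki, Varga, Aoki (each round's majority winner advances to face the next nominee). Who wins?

Aoki

Round 1: Ahmed vs Mbeki — 13–6, Ahmed advances.
Round 2: Ahmed vs Varga — 7–12, Varga advances.
Round 3: Varga vs Aoki — 8–11, Aoki advances.
Aoki survives the agenda.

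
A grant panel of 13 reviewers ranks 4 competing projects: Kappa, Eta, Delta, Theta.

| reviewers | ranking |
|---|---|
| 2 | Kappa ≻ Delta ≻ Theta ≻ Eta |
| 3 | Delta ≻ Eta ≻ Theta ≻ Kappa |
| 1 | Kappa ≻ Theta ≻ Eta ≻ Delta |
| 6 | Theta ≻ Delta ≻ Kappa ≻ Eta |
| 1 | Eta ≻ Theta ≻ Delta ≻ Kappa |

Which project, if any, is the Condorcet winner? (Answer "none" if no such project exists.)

Theta

Pairwise majorities:
Kappa vs Eta: 2+1+6 = 9 for Kappa, 4 for Eta — Kappa by 9–4.
Kappa vs Delta: Kappa is ranked higher on 2+1 = 3 ballots, Delta on 10. Delta wins 10–3.
Kappa vs Theta: 2+1 = 3 for Kappa, 10 for Theta — Theta by 10–3.
Eta vs Delta: Delta wins 11–2.
Eta–Theta: Theta 9–4.
Delta–Theta: Theta 8–5.
Theta beats each of Kappa, Eta, Delta — Theta is the Condorcet winner.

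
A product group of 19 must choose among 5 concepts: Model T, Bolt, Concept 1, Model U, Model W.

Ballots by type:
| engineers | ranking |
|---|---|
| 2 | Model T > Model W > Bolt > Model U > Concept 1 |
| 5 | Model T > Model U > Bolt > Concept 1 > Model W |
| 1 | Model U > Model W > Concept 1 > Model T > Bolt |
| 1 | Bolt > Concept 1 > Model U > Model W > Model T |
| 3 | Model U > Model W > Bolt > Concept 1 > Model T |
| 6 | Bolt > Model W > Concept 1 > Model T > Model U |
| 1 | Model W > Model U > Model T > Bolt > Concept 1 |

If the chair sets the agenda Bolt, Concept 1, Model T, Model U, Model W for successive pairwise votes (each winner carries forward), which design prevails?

Round 1: Bolt vs Concept 1 — 18–1, Bolt advances.
Round 2: Bolt vs Model T — 10–9, Bolt advances.
Round 3: Bolt vs Model U — 9–10, Model U advances.
Round 4: Model U vs Model W — 10–9, Model U advances.
Model U survives the agenda.

Model U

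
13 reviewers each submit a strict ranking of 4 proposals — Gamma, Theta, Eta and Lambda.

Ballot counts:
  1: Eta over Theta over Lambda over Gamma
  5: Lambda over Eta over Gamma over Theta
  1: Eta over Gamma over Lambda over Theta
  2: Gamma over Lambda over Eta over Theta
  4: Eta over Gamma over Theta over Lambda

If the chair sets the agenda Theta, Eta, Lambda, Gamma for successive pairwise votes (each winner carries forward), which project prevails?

Round 1: Theta vs Eta — 0–13, Eta advances.
Round 2: Eta vs Lambda — 6–7, Lambda advances.
Round 3: Lambda vs Gamma — 6–7, Gamma advances.
Gamma survives the agenda.

Gamma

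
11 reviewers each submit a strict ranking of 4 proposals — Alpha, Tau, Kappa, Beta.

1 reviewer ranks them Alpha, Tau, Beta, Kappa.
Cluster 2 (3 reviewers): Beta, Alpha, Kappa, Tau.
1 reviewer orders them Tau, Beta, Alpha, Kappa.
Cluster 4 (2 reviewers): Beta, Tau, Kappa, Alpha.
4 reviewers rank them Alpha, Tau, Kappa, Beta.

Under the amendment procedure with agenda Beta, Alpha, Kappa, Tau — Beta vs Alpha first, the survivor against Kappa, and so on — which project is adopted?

Round 1: Beta vs Alpha — 6–5, Beta advances.
Round 2: Beta vs Kappa — 7–4, Beta advances.
Round 3: Beta vs Tau — 5–6, Tau advances.
The agenda winner is Tau.

Tau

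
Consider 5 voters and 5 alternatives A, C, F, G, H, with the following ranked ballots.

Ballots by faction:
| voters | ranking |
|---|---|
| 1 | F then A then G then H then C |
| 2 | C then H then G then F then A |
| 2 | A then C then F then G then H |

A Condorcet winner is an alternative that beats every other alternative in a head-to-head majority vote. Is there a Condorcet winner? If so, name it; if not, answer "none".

none

Head-to-head results (5 voters):
A vs C: A preferred on 1+2 = 3 ballots; A wins 3–2.
A vs F: 2 for A, 3 for F — F by 3–2.
A vs G: 3 to 2, A.
A vs H: 1+2 = 3 for A, 2 for H — A by 3–2.
C vs F: C is ranked higher on 2+2 = 4 ballots, F on 1. C wins 4–1.
C vs G: 4 to 1, C.
C vs H: 4 to 1, C.
F vs G: 1+2 = 3 for F, 2 for G — F by 3–2.
F vs H: 3 to 2, F.
G vs H: G preferred on 1+2 = 3 ballots; G wins 3–2.
Each alternative drops at least one matchup (A loses to F; C loses to A; F loses to C; G loses to A; H loses to A); the cycle A > C > F > A rules out a Condorcet winner.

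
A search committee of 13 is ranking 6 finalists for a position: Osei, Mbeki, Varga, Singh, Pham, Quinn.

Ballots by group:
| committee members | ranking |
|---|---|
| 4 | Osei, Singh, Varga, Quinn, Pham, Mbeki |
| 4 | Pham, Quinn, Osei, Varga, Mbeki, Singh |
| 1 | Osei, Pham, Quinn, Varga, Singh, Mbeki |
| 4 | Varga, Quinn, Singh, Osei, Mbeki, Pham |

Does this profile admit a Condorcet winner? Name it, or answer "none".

none

Check each pair by majority over 13 ballots:
Osei vs Mbeki: Osei, 13–0.
Osei vs Varga: Osei is ranked higher on 4+4+1 = 9 ballots, Varga on 4. Osei wins 9–4.
Osei vs Singh: Osei, 9–4.
Osei vs Pham: 9 to 4, Osei.
Osei vs Quinn: Quinn wins 8–5.
Mbeki vs Varga: Mbeki is ranked higher on 0 ballots, Varga on 13. Varga wins 13–0.
Mbeki vs Singh: 4 for Mbeki, 9 for Singh — Singh by 9–4.
Mbeki vs Pham: Pham, 9–4.
Mbeki vs Quinn: Mbeki is ranked higher on 0 ballots, Quinn on 13. Quinn wins 13–0.
Varga–Singh: Varga 9–4.
Varga vs Pham: 4+4 = 8 for Varga, 5 for Pham — Varga by 8–5.
Varga vs Quinn: Varga is ranked higher on 4+4 = 8 ballots, Quinn on 5. Varga wins 8–5.
Singh vs Pham: Singh wins 8–5.
Singh vs Quinn: Quinn wins 9–4.
Pham vs Quinn: Pham preferred on 4+1 = 5 ballots; Quinn wins 8–5.
Every candidate loses at least once (Osei loses to Quinn; Mbeki loses to Osei; Varga loses to Osei; Singh loses to Osei; Pham loses to Osei; Quinn loses to Varga). The majority relation contains the cycle Osei beats Varga beats Quinn beats Osei, so there is no Condorcet winner.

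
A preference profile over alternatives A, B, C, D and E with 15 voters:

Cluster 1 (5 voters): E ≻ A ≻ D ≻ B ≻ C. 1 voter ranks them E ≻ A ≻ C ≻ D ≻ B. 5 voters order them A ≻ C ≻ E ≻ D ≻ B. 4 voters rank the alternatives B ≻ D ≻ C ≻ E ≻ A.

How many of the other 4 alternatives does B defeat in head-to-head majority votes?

1

B against each rival (15 voters):
B vs A: A wins 11–4.
B vs C: B is ranked higher on 5+4 = 9 ballots, C on 6. B wins 9–6.
B vs D: B preferred on 4 ballots; D wins 11–4.
B vs E: B is ranked higher on 4 ballots, E on 11. E wins 11–4.
B beats C; loses to A, D, E — 1 pairwise win.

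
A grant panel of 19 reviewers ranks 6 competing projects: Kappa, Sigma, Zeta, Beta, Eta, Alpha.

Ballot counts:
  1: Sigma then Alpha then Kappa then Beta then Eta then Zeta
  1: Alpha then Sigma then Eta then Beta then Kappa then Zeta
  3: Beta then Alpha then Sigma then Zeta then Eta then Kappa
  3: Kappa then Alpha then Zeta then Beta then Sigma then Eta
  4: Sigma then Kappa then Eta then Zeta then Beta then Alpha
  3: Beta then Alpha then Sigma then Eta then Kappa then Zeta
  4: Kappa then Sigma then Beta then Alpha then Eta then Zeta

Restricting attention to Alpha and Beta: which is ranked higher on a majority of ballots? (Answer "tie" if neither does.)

Ballots ranking Alpha above Beta: 1 + 1 + 3 = 5.
Ballots ranking Beta above Alpha: 19 − 5 = 14.
Beta wins the head-to-head 14–5.

Beta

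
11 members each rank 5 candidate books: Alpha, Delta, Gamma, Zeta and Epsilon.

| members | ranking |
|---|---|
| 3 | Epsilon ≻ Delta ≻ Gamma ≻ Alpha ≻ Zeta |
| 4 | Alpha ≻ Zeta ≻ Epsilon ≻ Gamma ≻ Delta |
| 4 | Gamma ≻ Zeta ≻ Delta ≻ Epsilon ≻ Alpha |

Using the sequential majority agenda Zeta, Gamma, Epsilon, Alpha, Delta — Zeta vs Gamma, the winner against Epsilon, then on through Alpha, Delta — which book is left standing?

Epsilon

Round 1: Zeta vs Gamma — 4–7, Gamma advances.
Round 2: Gamma vs Epsilon — 4–7, Epsilon advances.
Round 3: Epsilon vs Alpha — 7–4, Epsilon advances.
Round 4: Epsilon vs Delta — 7–4, Epsilon advances.
The agenda winner is Epsilon.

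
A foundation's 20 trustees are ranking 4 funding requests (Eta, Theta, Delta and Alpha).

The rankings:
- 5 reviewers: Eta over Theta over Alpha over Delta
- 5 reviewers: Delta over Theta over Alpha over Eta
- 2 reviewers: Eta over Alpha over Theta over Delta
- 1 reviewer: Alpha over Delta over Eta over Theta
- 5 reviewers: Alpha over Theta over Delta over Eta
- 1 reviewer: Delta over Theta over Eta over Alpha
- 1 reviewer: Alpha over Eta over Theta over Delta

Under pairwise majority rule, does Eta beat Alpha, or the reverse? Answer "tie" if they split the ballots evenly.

Ballots ranking Eta above Alpha: 5 + 2 + 1 = 8.
Ballots ranking Alpha above Eta: 20 − 8 = 12.
Alpha wins the head-to-head 12–8.

Alpha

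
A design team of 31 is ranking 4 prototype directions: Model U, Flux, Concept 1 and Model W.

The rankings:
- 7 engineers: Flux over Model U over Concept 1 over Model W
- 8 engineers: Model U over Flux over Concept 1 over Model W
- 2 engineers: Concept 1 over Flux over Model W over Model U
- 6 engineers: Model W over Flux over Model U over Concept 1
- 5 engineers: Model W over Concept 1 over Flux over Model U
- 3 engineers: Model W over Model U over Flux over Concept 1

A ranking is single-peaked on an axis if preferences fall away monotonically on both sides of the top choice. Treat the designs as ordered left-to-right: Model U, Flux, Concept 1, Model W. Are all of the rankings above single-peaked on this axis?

no

Axis positions: Model U=1, Flux=2, Concept 1=3, Model W=4.
Group 1 (peak Flux at position 2): ranking walks positions 2-1-3-4, expanding outward from the peak — single-peaked.
Group 2 (peak Model U at position 1): ranking walks positions 1-2-3-4, expanding outward from the peak — single-peaked.
Group 3 (peak Concept 1 at position 3): ranking walks positions 3-2-4-1, expanding outward from the peak — single-peaked.
Group 4: ranking walks positions 4-2-1-3; Flux is ranked above Concept 1 even though Concept 1 lies between Flux and the peak Model W on the axis — preferences dip and rise again. Not single-peaked.
Group 5 (peak Model W at position 4): ranking walks positions 4-3-2-1, expanding outward from the peak — single-peaked.
Group 6: ranking walks positions 4-1-2-3; Model U is ranked above Concept 1 even though Concept 1 lies between Model U and the peak Model W on the axis — preferences dip and rise again. Not single-peaked.
Group 4 violates single-peakedness, so the profile is not single-peaked on this axis.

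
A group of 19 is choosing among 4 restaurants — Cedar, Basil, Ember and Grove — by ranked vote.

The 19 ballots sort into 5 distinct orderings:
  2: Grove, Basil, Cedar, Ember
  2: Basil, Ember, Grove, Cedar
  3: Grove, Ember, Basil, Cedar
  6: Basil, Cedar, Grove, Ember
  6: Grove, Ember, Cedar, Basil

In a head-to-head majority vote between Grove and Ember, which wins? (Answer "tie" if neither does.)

Grove

Ballots ranking Grove above Ember: 2 + 3 + 6 + 6 = 17.
Ballots ranking Ember above Grove: 19 − 17 = 2.
Grove wins the head-to-head 17–2.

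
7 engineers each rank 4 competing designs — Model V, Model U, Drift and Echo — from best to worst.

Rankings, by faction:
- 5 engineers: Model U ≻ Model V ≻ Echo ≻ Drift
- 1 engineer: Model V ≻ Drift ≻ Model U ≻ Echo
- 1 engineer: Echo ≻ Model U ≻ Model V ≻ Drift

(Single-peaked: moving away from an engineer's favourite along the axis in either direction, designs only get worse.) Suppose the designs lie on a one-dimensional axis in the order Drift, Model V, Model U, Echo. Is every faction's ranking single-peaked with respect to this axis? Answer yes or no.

Axis positions: Drift=1, Model V=2, Model U=3, Echo=4.
Faction 1 (peak Model U at position 3): ranking walks positions 3-2-4-1, expanding outward from the peak — single-peaked.
Faction 2 (peak Model V at position 2): ranking walks positions 2-1-3-4, expanding outward from the peak — single-peaked.
Faction 3 (peak Echo at position 4): ranking walks positions 4-3-2-1, expanding outward from the peak — single-peaked.
Every ranking is single-peaked on this axis.

yes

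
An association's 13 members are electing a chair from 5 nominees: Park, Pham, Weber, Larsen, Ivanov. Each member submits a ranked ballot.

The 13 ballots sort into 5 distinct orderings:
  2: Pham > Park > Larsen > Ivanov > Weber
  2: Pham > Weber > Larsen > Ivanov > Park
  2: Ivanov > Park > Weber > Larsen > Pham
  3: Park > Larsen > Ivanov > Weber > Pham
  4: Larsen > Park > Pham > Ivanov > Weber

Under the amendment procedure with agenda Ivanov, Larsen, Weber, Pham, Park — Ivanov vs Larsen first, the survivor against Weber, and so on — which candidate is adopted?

Park

Round 1: Ivanov vs Larsen — 2–11, Larsen advances.
Round 2: Larsen vs Weber — 9–4, Larsen advances.
Round 3: Larsen vs Pham — 9–4, Larsen advances.
Round 4: Larsen vs Park — 6–7, Park advances.
The agenda winner is Park.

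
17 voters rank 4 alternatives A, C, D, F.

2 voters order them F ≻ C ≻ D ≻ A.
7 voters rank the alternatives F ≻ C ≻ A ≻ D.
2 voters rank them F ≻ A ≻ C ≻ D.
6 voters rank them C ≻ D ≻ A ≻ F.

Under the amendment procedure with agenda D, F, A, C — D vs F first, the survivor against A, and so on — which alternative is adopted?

F

Round 1: D vs F — 6–11, F advances.
Round 2: F vs A — 11–6, F advances.
Round 3: F vs C — 11–6, F advances.
The agenda winner is F.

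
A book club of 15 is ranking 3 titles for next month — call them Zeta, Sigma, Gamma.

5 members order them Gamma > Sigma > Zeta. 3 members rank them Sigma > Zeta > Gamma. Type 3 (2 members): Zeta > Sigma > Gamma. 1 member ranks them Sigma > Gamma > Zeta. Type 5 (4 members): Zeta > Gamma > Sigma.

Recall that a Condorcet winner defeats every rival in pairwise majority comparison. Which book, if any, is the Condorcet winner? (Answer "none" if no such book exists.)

Check each pair by majority over 15 ballots:
Zeta vs Sigma: 6 to 9, Sigma.
Zeta vs Gamma: 9 to 6, Zeta.
Sigma vs Gamma: Sigma is ranked higher on 3+2+1 = 6 ballots, Gamma on 9. Gamma wins 9–6.
No book is unbeaten: Zeta loses to Sigma; Sigma loses to Gamma; Gamma loses to Zeta. In particular Zeta → Gamma → Sigma → Zeta is a majority cycle — no Condorcet winner exists.

none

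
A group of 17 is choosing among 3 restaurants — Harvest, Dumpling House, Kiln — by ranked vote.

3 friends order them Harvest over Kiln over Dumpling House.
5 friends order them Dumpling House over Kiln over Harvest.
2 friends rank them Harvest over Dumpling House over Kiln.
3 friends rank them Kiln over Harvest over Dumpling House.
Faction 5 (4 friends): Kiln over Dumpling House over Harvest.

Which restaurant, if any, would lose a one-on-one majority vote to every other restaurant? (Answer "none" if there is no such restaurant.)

Pairwise majorities:
Harvest vs Dumpling House: Harvest preferred on 3+2+3 = 8 ballots; Dumpling House wins 9–8.
Harvest vs Kiln: Kiln, 12–5.
Dumpling House vs Kiln: 5+2 = 7 for Dumpling House, 10 for Kiln — Kiln by 10–7.
Only Harvest has no wins; Harvest is the Condorcet loser.

Harvest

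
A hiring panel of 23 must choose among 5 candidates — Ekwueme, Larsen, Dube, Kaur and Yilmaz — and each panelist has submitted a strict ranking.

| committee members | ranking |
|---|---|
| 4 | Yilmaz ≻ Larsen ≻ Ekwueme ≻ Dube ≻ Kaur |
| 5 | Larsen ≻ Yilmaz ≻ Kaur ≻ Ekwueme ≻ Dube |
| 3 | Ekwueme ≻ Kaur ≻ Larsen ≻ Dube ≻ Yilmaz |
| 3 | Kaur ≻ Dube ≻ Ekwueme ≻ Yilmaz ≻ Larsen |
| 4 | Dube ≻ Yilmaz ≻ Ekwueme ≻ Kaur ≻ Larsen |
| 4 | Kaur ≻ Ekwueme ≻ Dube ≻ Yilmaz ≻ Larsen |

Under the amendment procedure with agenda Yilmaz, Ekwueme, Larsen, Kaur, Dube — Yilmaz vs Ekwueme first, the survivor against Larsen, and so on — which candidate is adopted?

Dube

Round 1: Yilmaz vs Ekwueme — 13–10, Yilmaz advances.
Round 2: Yilmaz vs Larsen — 15–8, Yilmaz advances.
Round 3: Yilmaz vs Kaur — 13–10, Yilmaz advances.
Round 4: Yilmaz vs Dube — 9–14, Dube advances.
Dube survives the agenda.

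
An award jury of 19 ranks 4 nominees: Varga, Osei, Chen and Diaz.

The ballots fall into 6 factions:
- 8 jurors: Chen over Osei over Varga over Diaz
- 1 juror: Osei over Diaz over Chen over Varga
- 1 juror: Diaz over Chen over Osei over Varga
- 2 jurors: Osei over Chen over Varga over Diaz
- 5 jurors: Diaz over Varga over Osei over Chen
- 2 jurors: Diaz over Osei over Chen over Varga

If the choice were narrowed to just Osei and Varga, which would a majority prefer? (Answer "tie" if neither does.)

Osei

Ballots ranking Osei above Varga: 8 + 1 + 1 + 2 + 2 = 14.
Ballots ranking Varga above Osei: 19 − 14 = 5.
Osei wins the head-to-head 14–5.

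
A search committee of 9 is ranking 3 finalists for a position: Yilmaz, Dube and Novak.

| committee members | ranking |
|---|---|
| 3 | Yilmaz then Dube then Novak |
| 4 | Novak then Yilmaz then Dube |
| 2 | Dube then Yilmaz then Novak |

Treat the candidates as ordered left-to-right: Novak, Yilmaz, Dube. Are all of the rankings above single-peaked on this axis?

yes

Axis positions: Novak=1, Yilmaz=2, Dube=3.
Group 1 (peak Yilmaz at position 2): ranking walks positions 2-3-1, expanding outward from the peak — single-peaked.
Group 2 (peak Novak at position 1): ranking walks positions 1-2-3, expanding outward from the peak — single-peaked.
Group 3 (peak Dube at position 3): ranking walks positions 3-2-1, expanding outward from the peak — single-peaked.
Every ranking is single-peaked on this axis.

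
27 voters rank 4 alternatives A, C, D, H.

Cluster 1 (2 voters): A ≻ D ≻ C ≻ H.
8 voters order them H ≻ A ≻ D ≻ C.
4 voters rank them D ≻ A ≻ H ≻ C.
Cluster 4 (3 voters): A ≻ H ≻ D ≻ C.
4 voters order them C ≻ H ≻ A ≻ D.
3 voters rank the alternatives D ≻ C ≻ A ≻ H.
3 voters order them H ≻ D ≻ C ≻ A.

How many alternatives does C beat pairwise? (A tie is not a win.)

0

C against each rival (27 voters):
C vs A: A wins 17–10.
C vs D: 4 for C, 23 for D — D by 23–4.
C vs H: C is ranked higher on 2+4+3 = 9 ballots, H on 18. H wins 18–9.
C beats no one; loses to A, D, H — 0 pairwise wins.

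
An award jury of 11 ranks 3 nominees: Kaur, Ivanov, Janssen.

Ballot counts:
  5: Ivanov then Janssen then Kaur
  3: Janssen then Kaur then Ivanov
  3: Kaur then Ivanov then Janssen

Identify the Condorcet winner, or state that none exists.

Check each pair by majority over 11 ballots:
Kaur–Ivanov: Kaur 6–5.
Kaur vs Janssen: Janssen wins 8–3.
Ivanov–Janssen: Ivanov 8–3.
Each nominee drops at least one matchup (Kaur loses to Janssen; Ivanov loses to Kaur; Janssen loses to Ivanov); the cycle Kaur > Ivanov > Janssen > Kaur rules out a Condorcet winner.

none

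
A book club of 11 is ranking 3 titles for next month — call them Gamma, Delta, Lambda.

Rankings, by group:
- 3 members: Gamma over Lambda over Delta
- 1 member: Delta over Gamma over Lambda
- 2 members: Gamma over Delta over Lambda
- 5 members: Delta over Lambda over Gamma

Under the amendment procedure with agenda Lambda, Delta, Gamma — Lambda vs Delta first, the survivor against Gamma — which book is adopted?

Round 1: Lambda vs Delta — 3–8, Delta advances.
Round 2: Delta vs Gamma — 6–5, Delta advances.
The agenda winner is Delta.

Delta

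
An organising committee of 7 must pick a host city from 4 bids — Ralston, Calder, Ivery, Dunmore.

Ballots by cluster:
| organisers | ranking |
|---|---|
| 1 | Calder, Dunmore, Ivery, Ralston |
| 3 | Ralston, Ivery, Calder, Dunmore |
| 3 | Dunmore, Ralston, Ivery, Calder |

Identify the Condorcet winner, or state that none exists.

Check each pair by majority over 7 ballots:
Ralston–Calder: Ralston 6–1.
Ralston vs Ivery: 6 to 1, Ralston.
Ralston–Dunmore: Dunmore 4–3.
Calder vs Ivery: Calder preferred on 1 ballot; Ivery wins 6–1.
Calder vs Dunmore: Calder wins 4–3.
Ivery vs Dunmore: Ivery preferred on 3 ballots; Dunmore wins 4–3.
Each city drops at least one matchup (Ralston loses to Dunmore; Calder loses to Ralston; Ivery loses to Ralston; Dunmore loses to Calder); the cycle Ralston → Calder → Dunmore → Ralston rules out a Condorcet winner.

none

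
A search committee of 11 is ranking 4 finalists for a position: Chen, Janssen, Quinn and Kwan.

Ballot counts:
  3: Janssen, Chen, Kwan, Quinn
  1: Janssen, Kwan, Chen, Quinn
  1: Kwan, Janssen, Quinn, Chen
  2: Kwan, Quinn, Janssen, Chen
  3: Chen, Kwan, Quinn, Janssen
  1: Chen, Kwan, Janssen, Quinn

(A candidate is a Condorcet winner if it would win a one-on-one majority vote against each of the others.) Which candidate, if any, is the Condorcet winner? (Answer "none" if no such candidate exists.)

none

Check each pair by majority over 11 ballots:
Chen–Janssen: Janssen 7–4.
Chen vs Quinn: Chen, 8–3.
Chen–Kwan: Chen 7–4.
Janssen vs Quinn: Janssen wins 6–5.
Janssen–Kwan: Kwan 7–4.
Quinn vs Kwan: Kwan wins 11–0.
No candidate is unbeaten: Chen loses to Janssen; Janssen loses to Kwan; Quinn loses to Chen; Kwan loses to Chen. In particular Chen beats Kwan beats Janssen beats Chen is a majority cycle — no Condorcet winner exists.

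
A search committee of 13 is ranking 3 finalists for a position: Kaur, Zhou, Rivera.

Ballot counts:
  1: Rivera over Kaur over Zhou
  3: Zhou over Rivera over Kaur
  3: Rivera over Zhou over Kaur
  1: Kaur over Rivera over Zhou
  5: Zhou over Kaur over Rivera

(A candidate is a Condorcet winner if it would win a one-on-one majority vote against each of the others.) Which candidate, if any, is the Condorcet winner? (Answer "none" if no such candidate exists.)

Check each pair by majority over 13 ballots:
Kaur–Zhou: Zhou 11–2.
Kaur vs Rivera: Rivera wins 7–6.
Zhou–Rivera: Zhou 8–5.
Zhou beats each of Kaur, Rivera — Zhou is the Condorcet winner.

Zhou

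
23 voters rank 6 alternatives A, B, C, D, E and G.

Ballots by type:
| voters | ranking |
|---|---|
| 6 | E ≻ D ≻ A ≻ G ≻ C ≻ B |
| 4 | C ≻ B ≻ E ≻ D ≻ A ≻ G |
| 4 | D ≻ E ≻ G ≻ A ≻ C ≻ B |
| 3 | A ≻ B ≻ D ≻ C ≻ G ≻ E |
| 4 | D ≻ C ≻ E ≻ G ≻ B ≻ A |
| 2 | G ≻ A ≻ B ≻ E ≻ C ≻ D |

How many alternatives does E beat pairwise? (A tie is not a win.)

5

E against each rival (23 voters):
E vs A: E wins 18–5.
E vs B: E is ranked higher on 6+4+4 = 14 ballots, B on 9. E wins 14–9.
E vs C: 6+4+2 = 12 for E, 11 for C — E by 12–11.
E–D: E 12–11.
E vs G: E preferred on 6+4+4+4 = 18 ballots; E wins 18–5.
E beats A, B, C, D, G — 5 pairwise wins.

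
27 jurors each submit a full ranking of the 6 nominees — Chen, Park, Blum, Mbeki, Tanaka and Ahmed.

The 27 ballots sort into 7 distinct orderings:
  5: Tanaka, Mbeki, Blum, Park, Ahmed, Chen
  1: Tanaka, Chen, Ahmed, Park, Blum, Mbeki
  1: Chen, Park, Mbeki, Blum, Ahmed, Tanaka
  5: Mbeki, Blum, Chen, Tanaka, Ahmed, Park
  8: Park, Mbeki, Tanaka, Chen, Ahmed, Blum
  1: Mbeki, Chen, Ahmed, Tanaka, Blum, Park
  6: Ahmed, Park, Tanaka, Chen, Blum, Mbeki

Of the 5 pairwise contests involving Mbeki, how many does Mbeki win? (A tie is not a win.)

Mbeki against each rival (27 jurors):
Mbeki vs Chen: Mbeki wins 19–8.
Mbeki vs Park: Park wins 16–11.
Mbeki vs Blum: Mbeki is ranked higher on 5+1+5+8+1 = 20 ballots, Blum on 7. Mbeki wins 20–7.
Mbeki vs Tanaka: 15 to 12, Mbeki.
Mbeki vs Ahmed: Mbeki wins 20–7.
Mbeki beats Chen, Blum, Tanaka, Ahmed; loses to Park — 4 pairwise wins.

4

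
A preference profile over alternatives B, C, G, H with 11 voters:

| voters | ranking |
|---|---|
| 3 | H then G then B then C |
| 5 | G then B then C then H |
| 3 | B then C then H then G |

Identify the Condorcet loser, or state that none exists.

none

Head-to-head results (11 voters):
B–C: B 11–0.
B vs G: G wins 8–3.
B vs H: 5+3 = 8 for B, 3 for H — B by 8–3.
C vs G: 3 for C, 8 for G — G by 8–3.
C vs H: 5+3 = 8 for C, 3 for H — C by 8–3.
G vs H: H, 6–5.
Every alternative wins at least one matchup (B beats C; C beats H; G beats B; H beats G), so there is no Condorcet loser.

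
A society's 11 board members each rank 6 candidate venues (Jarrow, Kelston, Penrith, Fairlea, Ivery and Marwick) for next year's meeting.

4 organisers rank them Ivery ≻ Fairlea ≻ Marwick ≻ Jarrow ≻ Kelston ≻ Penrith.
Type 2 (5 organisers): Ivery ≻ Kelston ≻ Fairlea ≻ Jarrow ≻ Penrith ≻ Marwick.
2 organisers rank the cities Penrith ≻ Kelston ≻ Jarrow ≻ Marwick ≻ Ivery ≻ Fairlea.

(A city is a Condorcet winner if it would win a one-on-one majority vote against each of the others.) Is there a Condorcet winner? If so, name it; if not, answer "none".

Ivery

Check each pair by majority over 11 ballots:
Jarrow vs Kelston: Jarrow preferred on 4 ballots; Kelston wins 7–4.
Jarrow vs Penrith: 9 to 2, Jarrow.
Jarrow vs Fairlea: 2 for Jarrow, 9 for Fairlea — Fairlea by 9–2.
Jarrow vs Ivery: Jarrow is ranked higher on 2 ballots, Ivery on 9. Ivery wins 9–2.
Jarrow vs Marwick: Jarrow is ranked higher on 5+2 = 7 ballots, Marwick on 4. Jarrow wins 7–4.
Kelston vs Penrith: Kelston preferred on 4+5 = 9 ballots; Kelston wins 9–2.
Kelston vs Fairlea: Kelston preferred on 5+2 = 7 ballots; Kelston wins 7–4.
Kelston vs Ivery: Kelston preferred on 2 ballots; Ivery wins 9–2.
Kelston vs Marwick: Kelston is ranked higher on 5+2 = 7 ballots, Marwick on 4. Kelston wins 7–4.
Penrith vs Fairlea: Penrith is ranked higher on 2 ballots, Fairlea on 9. Fairlea wins 9–2.
Penrith vs Ivery: 2 for Penrith, 9 for Ivery — Ivery by 9–2.
Penrith vs Marwick: 7 to 4, Penrith.
Fairlea vs Ivery: 0 for Fairlea, 11 for Ivery — Ivery by 11–0.
Fairlea vs Marwick: Fairlea is ranked higher on 4+5 = 9 ballots, Marwick on 2. Fairlea wins 9–2.
Ivery vs Marwick: 9 to 2, Ivery.
Ivery defeats every rival head-to-head and is the Condorcet winner.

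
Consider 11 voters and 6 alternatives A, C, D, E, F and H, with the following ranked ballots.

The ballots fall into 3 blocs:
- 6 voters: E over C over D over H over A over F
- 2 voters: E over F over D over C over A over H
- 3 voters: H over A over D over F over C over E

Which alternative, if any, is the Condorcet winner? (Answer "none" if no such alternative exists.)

E

Head-to-head results (11 voters):
A vs C: C, 8–3.
A vs D: D, 8–3.
A vs E: E wins 8–3.
A–F: A 9–2.
A vs H: H wins 9–2.
C vs D: C, 6–5.
C vs E: E wins 8–3.
C vs F: C wins 6–5.
C vs H: C wins 8–3.
D vs E: E, 8–3.
D vs F: D wins 9–2.
D–H: D 8–3.
E–F: E 8–3.
E vs H: E wins 8–3.
F vs H: H, 9–2.
E beats each of A, C, D, F, H — E is the Condorcet winner.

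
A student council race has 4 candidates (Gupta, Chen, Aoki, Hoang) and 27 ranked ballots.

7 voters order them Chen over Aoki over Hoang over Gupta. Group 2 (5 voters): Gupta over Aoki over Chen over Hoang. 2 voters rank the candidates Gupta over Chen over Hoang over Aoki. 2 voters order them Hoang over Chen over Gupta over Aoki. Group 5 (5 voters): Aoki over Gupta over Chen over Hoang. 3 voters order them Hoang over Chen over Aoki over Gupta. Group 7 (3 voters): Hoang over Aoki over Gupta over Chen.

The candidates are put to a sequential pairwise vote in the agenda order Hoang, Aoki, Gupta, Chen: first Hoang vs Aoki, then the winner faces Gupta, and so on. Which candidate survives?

Chen

Round 1: Hoang vs Aoki — 10–17, Aoki advances.
Round 2: Aoki vs Gupta — 18–9, Aoki advances.
Round 3: Aoki vs Chen — 13–14, Chen advances.
Chen survives the agenda.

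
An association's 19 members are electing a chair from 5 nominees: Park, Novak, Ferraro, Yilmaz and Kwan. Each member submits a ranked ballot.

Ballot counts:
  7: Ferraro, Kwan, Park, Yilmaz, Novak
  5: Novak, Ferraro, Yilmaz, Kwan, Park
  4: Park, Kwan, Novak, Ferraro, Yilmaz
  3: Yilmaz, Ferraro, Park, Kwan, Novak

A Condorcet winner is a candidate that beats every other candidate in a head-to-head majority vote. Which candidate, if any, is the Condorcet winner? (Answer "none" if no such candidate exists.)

Pairwise majorities:
Park vs Novak: Park, 14–5.
Park–Ferraro: Ferraro 15–4.
Park–Yilmaz: Park 11–8.
Park–Kwan: Kwan 12–7.
Novak vs Ferraro: Ferraro wins 10–9.
Novak vs Yilmaz: Yilmaz wins 10–9.
Novak vs Kwan: Kwan, 14–5.
Ferraro–Yilmaz: Ferraro 16–3.
Ferraro vs Kwan: Ferraro is ranked higher on 7+5+3 = 15 ballots, Kwan on 4. Ferraro wins 15–4.
Yilmaz vs Kwan: Kwan, 11–8.
Ferraro wins every pairwise contest, so Ferraro is the Condorcet winner.

Ferraro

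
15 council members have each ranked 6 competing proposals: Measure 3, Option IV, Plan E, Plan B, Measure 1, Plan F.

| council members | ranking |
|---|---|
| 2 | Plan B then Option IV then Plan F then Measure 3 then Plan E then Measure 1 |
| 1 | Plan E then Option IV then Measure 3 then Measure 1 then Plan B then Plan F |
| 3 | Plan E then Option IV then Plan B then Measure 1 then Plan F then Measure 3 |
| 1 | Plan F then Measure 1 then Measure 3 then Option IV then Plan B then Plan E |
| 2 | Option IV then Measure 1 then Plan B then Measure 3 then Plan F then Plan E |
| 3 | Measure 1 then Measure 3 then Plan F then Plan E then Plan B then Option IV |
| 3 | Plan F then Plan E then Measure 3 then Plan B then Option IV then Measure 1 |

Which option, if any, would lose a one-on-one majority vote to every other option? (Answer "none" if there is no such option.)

Pairwise majorities:
Measure 3 vs Option IV: Option IV wins 8–7.
Measure 3 vs Plan E: 2+1+2+3 = 8 for Measure 3, 7 for Plan E — Measure 3 by 8–7.
Measure 3–Plan B: Measure 3 8–7.
Measure 3 vs Measure 1: 2+1+3 = 6 for Measure 3, 9 for Measure 1 — Measure 1 by 9–6.
Measure 3 vs Plan F: Plan F wins 9–6.
Option IV vs Plan E: Option IV preferred on 2+1+2 = 5 ballots; Plan E wins 10–5.
Option IV vs Plan B: 1+3+1+2 = 7 for Option IV, 8 for Plan B — Plan B by 8–7.
Option IV vs Measure 1: Option IV, 11–4.
Option IV vs Plan F: Option IV, 8–7.
Plan E vs Plan B: 10 to 5, Plan E.
Plan E–Measure 1: Plan E 9–6.
Plan E vs Plan F: Plan E is ranked higher on 1+3 = 4 ballots, Plan F on 11. Plan F wins 11–4.
Plan B vs Measure 1: Plan B, 8–7.
Plan B vs Plan F: 8 to 7, Plan B.
Measure 1–Plan F: Measure 1 9–6.
No option is winless: Measure 3 beats Plan E; Option IV beats Measure 3; Plan E beats Option IV; Plan B beats Option IV; Measure 1 beats Measure 3; Plan F beats Measure 3. There is no Condorcet loser.

none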